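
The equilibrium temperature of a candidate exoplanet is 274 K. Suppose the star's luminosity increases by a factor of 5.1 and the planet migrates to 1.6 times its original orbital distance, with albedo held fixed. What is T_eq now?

T_eq ∝ L^(1/4) · d^(−1/2).
T′ = 274 × 5.1^(1/4) / 1.6^(1/2) = 326 K.

T_eq ≈ 326 K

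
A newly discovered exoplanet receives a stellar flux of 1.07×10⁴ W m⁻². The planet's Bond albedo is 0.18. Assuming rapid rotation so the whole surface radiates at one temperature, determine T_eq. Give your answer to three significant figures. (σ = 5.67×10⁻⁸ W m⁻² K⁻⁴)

Energy balance: absorbed = emitted ⇒ πR²·S(1−A) = 4πR²·σT_eq⁴, so T_eq⁴ = S(1−A)/(4σ).
T_eq = [1.07×10⁴ × 0.82 / (4 × 5.67×10⁻⁸)]^(1/4) = (3.87×10¹⁰)^(1/4) = 443 K.

T_eq ≈ 443 K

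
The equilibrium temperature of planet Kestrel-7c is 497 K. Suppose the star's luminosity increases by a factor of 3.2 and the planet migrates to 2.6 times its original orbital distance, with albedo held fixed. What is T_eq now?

T_eq ∝ L^(1/4) · d^(−1/2).
T′ = 497 × 3.2^(1/4) / 2.6^(1/2) = 412 K.

T_eq ≈ 412 K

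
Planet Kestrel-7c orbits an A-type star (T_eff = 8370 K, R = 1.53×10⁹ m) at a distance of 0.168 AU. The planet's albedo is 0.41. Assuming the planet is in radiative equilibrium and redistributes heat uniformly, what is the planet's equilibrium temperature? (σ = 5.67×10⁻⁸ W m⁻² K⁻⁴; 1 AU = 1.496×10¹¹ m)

T_eq ≈ 1280 K

d = 0.168 AU = 2.51×10¹⁰ m.
L = 4πR_⋆²σT_⋆⁴ = 4π(1.53×10⁹)² × 5.67×10⁻⁸ × (8370)⁴ = 8.19×10²⁷ W.
S = L/(4πd²) = 1.03×10⁶ W m⁻².
Energy balance: absorbed = emitted ⇒ πR²·S(1−A) = 4πR²·σT_eq⁴, so T_eq⁴ = S(1−A)/(4σ).
T_eq = [1.03×10⁶ × 0.59 / (4 × 5.67×10⁻⁸)]^(1/4) = (2.68×10¹²)^(1/4) = 1280 K.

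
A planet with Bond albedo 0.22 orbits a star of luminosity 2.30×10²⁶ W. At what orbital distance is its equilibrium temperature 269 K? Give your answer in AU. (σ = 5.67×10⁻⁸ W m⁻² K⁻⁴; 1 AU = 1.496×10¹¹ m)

d ≈ 0.733 AU

From T_eq⁴ = L(1−A)/(16πσd²): d = √[L(1−A)/(16πσT_eq⁴)].
d = √[2.30×10²⁶ × 0.78 / (16π × 5.67×10⁻⁸ × (269)⁴)] = 1.10×10¹¹ m = 0.733 AU.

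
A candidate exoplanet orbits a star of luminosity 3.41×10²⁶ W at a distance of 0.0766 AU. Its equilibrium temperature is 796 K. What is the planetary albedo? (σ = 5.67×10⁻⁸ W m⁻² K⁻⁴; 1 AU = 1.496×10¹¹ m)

d = 0.0766 AU = 1.15×10¹⁰ m.
Flux: S = L/(4πd²) = 3.41×10²⁶/(4π×(1.15×10¹⁰)²) = 2.07×10⁵ W m⁻².
From T_eq⁴ = S(1−A)/(4σ): 1−A = 4σT_eq⁴/S.
1−A = 4 × 5.67×10⁻⁸ × (796)⁴ / 2.07×10⁵ = 0.441.

A ≈ 0.56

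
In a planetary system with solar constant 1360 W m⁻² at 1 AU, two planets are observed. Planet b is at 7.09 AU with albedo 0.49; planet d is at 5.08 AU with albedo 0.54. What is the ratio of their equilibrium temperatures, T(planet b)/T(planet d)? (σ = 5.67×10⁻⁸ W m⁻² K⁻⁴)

T₁/T₂ ≈ 0.869

T_eq = [S₀(1−A)/(4σd²)]^(1/4), so T ∝ (1−A)^(1/4) / √d.
T₁ = [1360×0.51/(4×5.67×10⁻⁸×7.09²)]^(1/4) = 88.32 K.
T₂ = [1360×0.46/(4×5.67×10⁻⁸×5.08²)]^(1/4) = 101.68 K.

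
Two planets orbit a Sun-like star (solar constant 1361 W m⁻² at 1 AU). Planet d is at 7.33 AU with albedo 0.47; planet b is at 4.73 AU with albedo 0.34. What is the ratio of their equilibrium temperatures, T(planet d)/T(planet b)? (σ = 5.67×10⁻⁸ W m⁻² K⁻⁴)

T₁/T₂ ≈ 0.760

T_eq = [S₀(1−A)/(4σd²)]^(1/4), so T ∝ (1−A)^(1/4) / √d.
T₁ = [1361×0.53/(4×5.67×10⁻⁸×7.33²)]^(1/4) = 87.71 K.
T₂ = [1361×0.66/(4×5.67×10⁻⁸×4.73²)]^(1/4) = 115.35 K.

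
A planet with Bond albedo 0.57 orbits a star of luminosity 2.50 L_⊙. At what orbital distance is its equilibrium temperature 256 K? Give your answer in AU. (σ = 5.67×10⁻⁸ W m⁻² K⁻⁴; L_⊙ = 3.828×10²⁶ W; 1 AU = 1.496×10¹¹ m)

d ≈ 1.23 AU

L = 2.50 × 3.828×10²⁶ = 9.57×10²⁶ W.
From T_eq⁴ = L(1−A)/(16πσd²): d = √[L(1−A)/(16πσT_eq⁴)].
d = √[9.57×10²⁶ × 0.43 / (16π × 5.67×10⁻⁸ × (256)⁴)] = 1.83×10¹¹ m = 1.23 AU.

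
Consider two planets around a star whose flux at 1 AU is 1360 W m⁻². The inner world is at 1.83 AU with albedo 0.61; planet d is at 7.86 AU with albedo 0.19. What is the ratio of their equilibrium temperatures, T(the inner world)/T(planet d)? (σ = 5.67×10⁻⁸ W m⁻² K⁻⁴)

T₁/T₂ ≈ 1.726

T_eq = [S₀(1−A)/(4σd²)]^(1/4), so T ∝ (1−A)^(1/4) / √d.
T₁ = [1360×0.39/(4×5.67×10⁻⁸×1.83²)]^(1/4) = 162.56 K.
T₂ = [1360×0.81/(4×5.67×10⁻⁸×7.86²)]^(1/4) = 94.16 K.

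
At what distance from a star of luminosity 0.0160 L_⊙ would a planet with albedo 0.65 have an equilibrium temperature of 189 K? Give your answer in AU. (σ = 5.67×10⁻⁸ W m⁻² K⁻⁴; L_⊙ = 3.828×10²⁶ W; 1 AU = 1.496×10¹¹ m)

L = 0.0160 × 3.828×10²⁶ = 6.12×10²⁴ W.
From T_eq⁴ = L(1−A)/(16πσd²): d = √[L(1−A)/(16πσT_eq⁴)].
d = √[6.12×10²⁴ × 0.35 / (16π × 5.67×10⁻⁸ × (189)⁴)] = 2.43×10¹⁰ m = 0.162 AU.

d ≈ 0.162 AU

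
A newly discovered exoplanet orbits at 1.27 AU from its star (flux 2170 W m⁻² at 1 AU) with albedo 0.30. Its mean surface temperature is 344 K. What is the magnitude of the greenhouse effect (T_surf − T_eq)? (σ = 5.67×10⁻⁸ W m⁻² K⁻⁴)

S = 2170/1.27² = 1345 W m⁻².
T_eq = [S(1−A)/(4σ)]^(1/4) = [1345×0.70/(4×5.67×10⁻⁸)]^(1/4) = 253.8 K.
ΔT = T_surf − T_eq = 344 − 253.8.

ΔT ≈ 90.2 K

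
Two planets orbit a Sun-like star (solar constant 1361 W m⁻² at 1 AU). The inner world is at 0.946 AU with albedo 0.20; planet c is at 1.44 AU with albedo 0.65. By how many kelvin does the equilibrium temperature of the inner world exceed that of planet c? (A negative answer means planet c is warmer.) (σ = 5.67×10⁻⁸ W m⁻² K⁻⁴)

ΔT ≈ 92.2 K

T_eq = [S₀(1−A)/(4σd²)]^(1/4), so T ∝ (1−A)^(1/4) / √d.
T₁ = [1361×0.80/(4×5.67×10⁻⁸×0.946²)]^(1/4) = 270.63 K.
T₂ = [1361×0.35/(4×5.67×10⁻⁸×1.44²)]^(1/4) = 178.40 K.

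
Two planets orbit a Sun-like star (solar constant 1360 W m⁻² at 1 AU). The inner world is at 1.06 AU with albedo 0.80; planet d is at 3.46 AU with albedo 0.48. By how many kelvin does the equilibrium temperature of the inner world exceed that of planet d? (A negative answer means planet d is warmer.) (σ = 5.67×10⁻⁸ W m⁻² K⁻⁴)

T_eq = [S₀(1−A)/(4σd²)]^(1/4), so T ∝ (1−A)^(1/4) / √d.
T₁ = [1360×0.20/(4×5.67×10⁻⁸×1.06²)]^(1/4) = 180.75 K.
T₂ = [1360×0.52/(4×5.67×10⁻⁸×3.46²)]^(1/4) = 127.04 K.

ΔT ≈ 53.7 K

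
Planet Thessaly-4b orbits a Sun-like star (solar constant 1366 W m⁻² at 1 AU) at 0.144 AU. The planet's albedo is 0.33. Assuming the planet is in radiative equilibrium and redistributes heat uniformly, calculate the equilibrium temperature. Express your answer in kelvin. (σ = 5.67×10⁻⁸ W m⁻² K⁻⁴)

Flux at 0.144 AU: S = 1366/0.144² = 6.59×10⁴ W m⁻².
Energy balance: absorbed = emitted ⇒ πR²·S(1−A) = 4πR²·σT_eq⁴, so T_eq⁴ = S(1−A)/(4σ).
T_eq = [6.59×10⁴ × 0.67 / (4 × 5.67×10⁻⁸)]^(1/4) = (1.95×10¹¹)^(1/4) = 664 K.

T_eq ≈ 664 K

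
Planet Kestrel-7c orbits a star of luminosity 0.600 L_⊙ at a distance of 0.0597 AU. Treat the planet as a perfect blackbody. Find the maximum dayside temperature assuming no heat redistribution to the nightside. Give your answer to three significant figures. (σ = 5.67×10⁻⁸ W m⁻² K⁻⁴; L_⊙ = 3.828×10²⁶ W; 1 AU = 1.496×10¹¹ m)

d = 0.0597 AU = 8.93×10⁹ m.
L = 0.600 × 3.828×10²⁶ = 2.30×10²⁶ W.
Flux: S = L/(4πd²) = 2.30×10²⁶/(4π×(8.93×10⁹)²) = 2.29×10⁵ W m⁻².
With no redistribution each surface element balances locally: S(1−A) = σT⁴.
T = [2.29×10⁵ × 1.00 / 5.67×10⁻⁸]^(1/4) = (4.04×10¹²)^(1/4) = 1420 K.

T_ss ≈ 1420 K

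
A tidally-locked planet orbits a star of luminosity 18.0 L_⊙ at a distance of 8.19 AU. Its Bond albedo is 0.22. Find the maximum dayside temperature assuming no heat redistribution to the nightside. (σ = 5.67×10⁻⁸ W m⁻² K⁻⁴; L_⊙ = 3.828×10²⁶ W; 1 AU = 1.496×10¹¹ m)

d = 8.19 AU = 1.23×10¹² m.
L = 18.0 × 3.828×10²⁶ = 6.89×10²⁷ W.
Flux: S = L/(4πd²) = 6.89×10²⁷/(4π×(1.23×10¹²)²) = 365 W m⁻².
With no redistribution each surface element balances locally: S(1−A) = σT⁴.
T = [365 × 0.78 / 5.67×10⁻⁸]^(1/4) = (5.02×10⁹)^(1/4) = 266 K.

T_ss ≈ 266 K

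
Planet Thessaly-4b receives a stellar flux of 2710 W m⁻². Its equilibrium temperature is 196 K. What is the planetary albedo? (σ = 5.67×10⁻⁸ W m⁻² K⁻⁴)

A ≈ 0.88

From T_eq⁴ = S(1−A)/(4σ): 1−A = 4σT_eq⁴/S.
1−A = 4 × 5.67×10⁻⁸ × (196)⁴ / 2710 = 0.124.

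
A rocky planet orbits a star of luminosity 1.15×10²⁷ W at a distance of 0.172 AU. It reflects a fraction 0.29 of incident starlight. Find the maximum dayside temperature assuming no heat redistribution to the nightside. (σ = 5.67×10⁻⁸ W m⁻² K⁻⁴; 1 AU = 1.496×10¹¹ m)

T_ss ≈ 1150 K

d = 0.172 AU = 2.57×10¹⁰ m.
Flux: S = L/(4πd²) = 1.15×10²⁷/(4π×(2.57×10¹⁰)²) = 1.38×10⁵ W m⁻².
With no redistribution each surface element balances locally: S(1−A) = σT⁴.
T = [1.38×10⁵ × 0.71 / 5.67×10⁻⁸]^(1/4) = (1.73×10¹²)^(1/4) = 1150 K.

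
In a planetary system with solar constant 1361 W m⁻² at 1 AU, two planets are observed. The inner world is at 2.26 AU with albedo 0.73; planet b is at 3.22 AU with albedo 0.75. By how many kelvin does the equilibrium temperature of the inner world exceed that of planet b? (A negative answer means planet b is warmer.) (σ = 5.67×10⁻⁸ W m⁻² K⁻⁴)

T_eq = [S₀(1−A)/(4σd²)]^(1/4), so T ∝ (1−A)^(1/4) / √d.
T₁ = [1361×0.27/(4×5.67×10⁻⁸×2.26²)]^(1/4) = 133.46 K.
T₂ = [1361×0.25/(4×5.67×10⁻⁸×3.22²)]^(1/4) = 109.68 K.

ΔT ≈ 23.8 K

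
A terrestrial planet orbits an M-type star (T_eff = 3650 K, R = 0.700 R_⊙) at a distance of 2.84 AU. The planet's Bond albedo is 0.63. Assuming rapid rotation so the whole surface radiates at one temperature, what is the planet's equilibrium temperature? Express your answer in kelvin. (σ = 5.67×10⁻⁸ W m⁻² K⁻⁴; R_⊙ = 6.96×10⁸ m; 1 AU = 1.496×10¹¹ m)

T_eq ≈ 68.2 K

R_⋆ = 0.700 × 6.96×10⁸ = 4.87×10⁸ m.
d = 2.84 AU = 4.25×10¹¹ m.
L = 4πR_⋆²σT_⋆⁴ = 4π(4.87×10⁸)² × 5.67×10⁻⁸ × (3650)⁴ = 3.00×10²⁵ W.
S = L/(4πd²) = 13.2 W m⁻².
Energy balance: absorbed = emitted ⇒ πR²·S(1−A) = 4πR²·σT_eq⁴, so T_eq⁴ = S(1−A)/(4σ).
T_eq = [13.2 × 0.37 / (4 × 5.67×10⁻⁸)]^(1/4) = (2.16×10⁷)^(1/4) = 68.2 K.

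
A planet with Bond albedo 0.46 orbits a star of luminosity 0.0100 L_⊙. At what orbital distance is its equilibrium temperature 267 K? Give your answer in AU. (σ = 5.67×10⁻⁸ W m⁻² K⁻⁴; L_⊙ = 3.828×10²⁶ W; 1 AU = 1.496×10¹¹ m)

L = 0.0100 × 3.828×10²⁶ = 3.83×10²⁴ W.
From T_eq⁴ = L(1−A)/(16πσd²): d = √[L(1−A)/(16πσT_eq⁴)].
d = √[3.83×10²⁴ × 0.54 / (16π × 5.67×10⁻⁸ × (267)⁴)] = 1.19×10¹⁰ m = 0.0799 AU.

d ≈ 0.0799 AU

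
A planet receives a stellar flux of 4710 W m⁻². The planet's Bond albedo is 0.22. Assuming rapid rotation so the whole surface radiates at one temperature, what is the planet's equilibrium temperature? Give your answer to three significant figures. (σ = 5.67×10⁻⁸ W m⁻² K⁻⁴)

T_eq ≈ 357 K

Energy balance: absorbed = emitted ⇒ πR²·S(1−A) = 4πR²·σT_eq⁴, so T_eq⁴ = S(1−A)/(4σ).
T_eq = [4710 × 0.78 / (4 × 5.67×10⁻⁸)]^(1/4) = (1.62×10¹⁰)^(1/4) = 357 K.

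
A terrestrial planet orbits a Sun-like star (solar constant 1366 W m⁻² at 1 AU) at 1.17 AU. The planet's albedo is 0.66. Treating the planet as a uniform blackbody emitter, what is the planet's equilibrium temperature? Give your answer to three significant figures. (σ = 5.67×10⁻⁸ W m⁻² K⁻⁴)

T_eq ≈ 197 K

Flux at 1.17 AU: S = 1366/1.17² = 998 W m⁻².
Energy balance: absorbed = emitted ⇒ πR²·S(1−A) = 4πR²·σT_eq⁴, so T_eq⁴ = S(1−A)/(4σ).
T_eq = [998 × 0.34 / (4 × 5.67×10⁻⁸)]^(1/4) = (1.50×10⁹)^(1/4) = 197 K.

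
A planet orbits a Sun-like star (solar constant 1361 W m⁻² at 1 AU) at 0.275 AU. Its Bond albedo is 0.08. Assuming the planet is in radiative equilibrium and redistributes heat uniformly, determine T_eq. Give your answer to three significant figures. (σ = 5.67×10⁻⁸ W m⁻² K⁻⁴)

T_eq ≈ 520 K

Flux at 0.275 AU: S = 1361/0.275² = 1.80×10⁴ W m⁻².
Energy balance: absorbed = emitted ⇒ πR²·S(1−A) = 4πR²·σT_eq⁴, so T_eq⁴ = S(1−A)/(4σ).
T_eq = [1.80×10⁴ × 0.92 / (4 × 5.67×10⁻⁸)]^(1/4) = (7.30×10¹⁰)^(1/4) = 520 K.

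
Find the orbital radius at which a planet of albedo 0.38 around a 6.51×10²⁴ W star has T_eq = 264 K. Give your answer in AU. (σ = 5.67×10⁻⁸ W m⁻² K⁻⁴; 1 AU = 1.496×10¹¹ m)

d ≈ 0.114 AU

From T_eq⁴ = L(1−A)/(16πσd²): d = √[L(1−A)/(16πσT_eq⁴)].
d = √[6.51×10²⁴ × 0.62 / (16π × 5.67×10⁻⁸ × (264)⁴)] = 1.71×10¹⁰ m = 0.114 AU.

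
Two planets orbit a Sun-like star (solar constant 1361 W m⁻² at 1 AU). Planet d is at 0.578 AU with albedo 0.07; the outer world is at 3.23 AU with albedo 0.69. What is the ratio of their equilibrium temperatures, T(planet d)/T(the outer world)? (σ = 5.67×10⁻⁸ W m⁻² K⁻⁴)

T_eq = [S₀(1−A)/(4σd²)]^(1/4), so T ∝ (1−A)^(1/4) / √d.
T₁ = [1361×0.93/(4×5.67×10⁻⁸×0.578²)]^(1/4) = 359.51 K.
T₂ = [1361×0.31/(4×5.67×10⁻⁸×3.23²)]^(1/4) = 115.56 K.

T₁/T₂ ≈ 3.111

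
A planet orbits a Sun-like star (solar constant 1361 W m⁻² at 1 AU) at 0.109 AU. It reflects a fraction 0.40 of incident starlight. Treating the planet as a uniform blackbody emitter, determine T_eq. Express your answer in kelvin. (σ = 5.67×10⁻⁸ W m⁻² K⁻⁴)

Flux at 0.109 AU: S = 1361/0.109² = 1.15×10⁵ W m⁻².
Energy balance: absorbed = emitted ⇒ πR²·S(1−A) = 4πR²·σT_eq⁴, so T_eq⁴ = S(1−A)/(4σ).
T_eq = [1.15×10⁵ × 0.60 / (4 × 5.67×10⁻⁸)]^(1/4) = (3.03×10¹¹)^(1/4) = 742 K.

T_eq ≈ 742 K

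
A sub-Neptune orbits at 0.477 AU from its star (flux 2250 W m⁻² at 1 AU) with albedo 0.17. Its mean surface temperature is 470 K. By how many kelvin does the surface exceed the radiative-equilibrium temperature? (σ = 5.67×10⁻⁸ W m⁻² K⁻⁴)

ΔT ≈ 33.8 K

S = 2250/0.477² = 9889 W m⁻².
T_eq = [S(1−A)/(4σ)]^(1/4) = [9889×0.83/(4×5.67×10⁻⁸)]^(1/4) = 436.2 K.
ΔT = T_surf − T_eq = 470 − 436.2.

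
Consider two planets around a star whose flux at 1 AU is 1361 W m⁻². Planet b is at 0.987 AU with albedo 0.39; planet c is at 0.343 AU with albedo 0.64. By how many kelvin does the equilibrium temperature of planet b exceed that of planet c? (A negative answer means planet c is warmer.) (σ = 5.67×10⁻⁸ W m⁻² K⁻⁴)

T_eq = [S₀(1−A)/(4σd²)]^(1/4), so T ∝ (1−A)^(1/4) / √d.
T₁ = [1361×0.61/(4×5.67×10⁻⁸×0.987²)]^(1/4) = 247.59 K.
T₂ = [1361×0.36/(4×5.67×10⁻⁸×0.343²)]^(1/4) = 368.11 K.

ΔT ≈ -120.5 K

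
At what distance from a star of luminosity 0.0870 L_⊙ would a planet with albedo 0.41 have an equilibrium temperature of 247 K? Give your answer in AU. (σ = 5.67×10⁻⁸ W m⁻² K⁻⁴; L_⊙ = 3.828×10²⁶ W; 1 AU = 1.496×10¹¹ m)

L = 0.0870 × 3.828×10²⁶ = 3.33×10²⁵ W.
From T_eq⁴ = L(1−A)/(16πσd²): d = √[L(1−A)/(16πσT_eq⁴)].
d = √[3.33×10²⁵ × 0.59 / (16π × 5.67×10⁻⁸ × (247)⁴)] = 4.30×10¹⁰ m = 0.288 AU.

d ≈ 0.288 AU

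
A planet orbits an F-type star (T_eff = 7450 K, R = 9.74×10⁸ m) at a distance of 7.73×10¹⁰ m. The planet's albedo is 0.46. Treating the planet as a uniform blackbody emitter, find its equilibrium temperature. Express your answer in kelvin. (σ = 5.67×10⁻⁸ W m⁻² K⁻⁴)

T_eq ≈ 507 K

L = 4πR_⋆²σT_⋆⁴ = 4π(9.74×10⁸)² × 5.67×10⁻⁸ × (7450)⁴ = 2.08×10²⁷ W.
S = L/(4πd²) = 2.77×10⁴ W m⁻².
Energy balance: absorbed = emitted ⇒ πR²·S(1−A) = 4πR²·σT_eq⁴, so T_eq⁴ = S(1−A)/(4σ).
T_eq = [2.77×10⁴ × 0.54 / (4 × 5.67×10⁻⁸)]^(1/4) = (6.60×10¹⁰)^(1/4) = 507 K.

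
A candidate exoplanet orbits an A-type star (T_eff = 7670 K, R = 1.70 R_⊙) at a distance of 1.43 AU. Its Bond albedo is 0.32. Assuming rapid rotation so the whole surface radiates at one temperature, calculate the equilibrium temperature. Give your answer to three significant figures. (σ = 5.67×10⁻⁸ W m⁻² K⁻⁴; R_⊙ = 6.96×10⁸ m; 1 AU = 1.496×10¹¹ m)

T_eq ≈ 366 K

R_⋆ = 1.70 × 6.96×10⁸ = 1.18×10⁹ m.
d = 1.43 AU = 2.14×10¹¹ m.
L = 4πR_⋆²σT_⋆⁴ = 4π(1.18×10⁹)² × 5.67×10⁻⁸ × (7670)⁴ = 3.45×10²⁷ W.
S = L/(4πd²) = 6000 W m⁻².
Energy balance: absorbed = emitted ⇒ πR²·S(1−A) = 4πR²·σT_eq⁴, so T_eq⁴ = S(1−A)/(4σ).
T_eq = [6000 × 0.68 / (4 × 5.67×10⁻⁸)]^(1/4) = (1.80×10¹⁰)^(1/4) = 366 K.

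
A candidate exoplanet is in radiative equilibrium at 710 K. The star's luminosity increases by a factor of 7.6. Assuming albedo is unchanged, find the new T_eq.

T_eq ∝ L^(1/4) · d^(−1/2).
T′ = 710 × 7.6^(1/4) = 1180 K.

T_eq ≈ 1180 K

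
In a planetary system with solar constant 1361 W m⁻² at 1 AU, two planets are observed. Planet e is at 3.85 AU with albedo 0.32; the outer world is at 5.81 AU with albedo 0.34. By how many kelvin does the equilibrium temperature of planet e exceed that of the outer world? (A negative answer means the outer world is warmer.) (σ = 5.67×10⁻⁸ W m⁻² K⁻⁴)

ΔT ≈ 24.7 K

T_eq = [S₀(1−A)/(4σd²)]^(1/4), so T ∝ (1−A)^(1/4) / √d.
T₁ = [1361×0.68/(4×5.67×10⁻⁸×3.85²)]^(1/4) = 128.81 K.
T₂ = [1361×0.66/(4×5.67×10⁻⁸×5.81²)]^(1/4) = 104.08 K.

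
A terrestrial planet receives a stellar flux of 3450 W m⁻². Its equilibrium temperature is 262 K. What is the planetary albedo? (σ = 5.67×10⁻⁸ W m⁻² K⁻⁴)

A ≈ 0.69

From T_eq⁴ = S(1−A)/(4σ): 1−A = 4σT_eq⁴/S.
1−A = 4 × 5.67×10⁻⁸ × (262)⁴ / 3450 = 0.310.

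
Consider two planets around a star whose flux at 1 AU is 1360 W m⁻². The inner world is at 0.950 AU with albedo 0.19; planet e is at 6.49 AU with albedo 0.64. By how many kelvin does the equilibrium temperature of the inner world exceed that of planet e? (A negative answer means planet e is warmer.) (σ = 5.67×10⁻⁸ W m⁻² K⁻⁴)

T_eq = [S₀(1−A)/(4σd²)]^(1/4), so T ∝ (1−A)^(1/4) / √d.
T₁ = [1360×0.81/(4×5.67×10⁻⁸×0.950²)]^(1/4) = 270.85 K.
T₂ = [1360×0.36/(4×5.67×10⁻⁸×6.49²)]^(1/4) = 84.61 K.

ΔT ≈ 186.2 K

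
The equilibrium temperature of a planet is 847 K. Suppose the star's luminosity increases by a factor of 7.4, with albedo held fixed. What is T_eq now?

T_eq ∝ L^(1/4) · d^(−1/2).
T′ = 847 × 7.4^(1/4) = 1400 K.

T_eq ≈ 1400 K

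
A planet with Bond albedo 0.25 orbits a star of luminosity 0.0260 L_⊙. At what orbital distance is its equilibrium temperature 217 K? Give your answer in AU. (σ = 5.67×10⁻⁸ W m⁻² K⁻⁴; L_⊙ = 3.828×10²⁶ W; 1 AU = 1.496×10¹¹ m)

d ≈ 0.230 AU

L = 0.0260 × 3.828×10²⁶ = 9.95×10²⁴ W.
From T_eq⁴ = L(1−A)/(16πσd²): d = √[L(1−A)/(16πσT_eq⁴)].
d = √[9.95×10²⁴ × 0.75 / (16π × 5.67×10⁻⁸ × (217)⁴)] = 3.44×10¹⁰ m = 0.230 AU.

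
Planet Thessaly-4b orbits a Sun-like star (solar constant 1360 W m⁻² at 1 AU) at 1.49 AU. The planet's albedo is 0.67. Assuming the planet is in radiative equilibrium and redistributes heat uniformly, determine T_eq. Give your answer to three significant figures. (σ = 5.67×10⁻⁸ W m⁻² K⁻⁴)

Flux at 1.49 AU: S = 1360/1.49² = 613 W m⁻².
Energy balance: absorbed = emitted ⇒ πR²·S(1−A) = 4πR²·σT_eq⁴, so T_eq⁴ = S(1−A)/(4σ).
T_eq = [613 × 0.33 / (4 × 5.67×10⁻⁸)]^(1/4) = (8.91×10⁸)^(1/4) = 173 K.

T_eq ≈ 173 K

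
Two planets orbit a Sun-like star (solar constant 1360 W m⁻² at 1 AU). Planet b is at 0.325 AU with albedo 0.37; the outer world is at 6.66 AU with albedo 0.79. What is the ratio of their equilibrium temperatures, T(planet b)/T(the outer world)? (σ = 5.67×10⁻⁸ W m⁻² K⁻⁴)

T_eq = [S₀(1−A)/(4σd²)]^(1/4), so T ∝ (1−A)^(1/4) / √d.
T₁ = [1360×0.63/(4×5.67×10⁻⁸×0.325²)]^(1/4) = 434.88 K.
T₂ = [1360×0.21/(4×5.67×10⁻⁸×6.66²)]^(1/4) = 72.99 K.

T₁/T₂ ≈ 5.958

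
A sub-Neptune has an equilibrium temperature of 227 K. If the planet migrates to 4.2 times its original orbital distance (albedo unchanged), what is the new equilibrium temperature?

T_eq ≈ 111 K

T_eq ∝ L^(1/4) · d^(−1/2).
T′ = 227 / 4.2^(1/2) = 111 K.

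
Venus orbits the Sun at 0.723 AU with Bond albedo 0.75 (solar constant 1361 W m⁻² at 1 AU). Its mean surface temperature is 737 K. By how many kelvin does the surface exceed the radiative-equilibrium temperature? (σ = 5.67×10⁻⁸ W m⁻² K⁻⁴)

ΔT ≈ 505.5 K

S = 1361/0.723² = 2604 W m⁻².
T_eq = [S(1−A)/(4σ)]^(1/4) = [2604×0.25/(4×5.67×10⁻⁸)]^(1/4) = 231.5 K.
ΔT = T_surf − T_eq = 737 − 231.5.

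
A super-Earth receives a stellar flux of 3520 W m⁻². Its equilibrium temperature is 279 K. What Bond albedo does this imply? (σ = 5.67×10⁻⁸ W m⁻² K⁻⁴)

From T_eq⁴ = S(1−A)/(4σ): 1−A = 4σT_eq⁴/S.
1−A = 4 × 5.67×10⁻⁸ × (279)⁴ / 3520 = 0.390.

A ≈ 0.61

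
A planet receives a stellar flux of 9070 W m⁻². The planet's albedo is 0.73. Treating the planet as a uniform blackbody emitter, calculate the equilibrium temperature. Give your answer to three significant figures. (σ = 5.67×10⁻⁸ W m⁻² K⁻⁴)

T_eq ≈ 322 K

Energy balance: absorbed = emitted ⇒ πR²·S(1−A) = 4πR²·σT_eq⁴, so T_eq⁴ = S(1−A)/(4σ).
T_eq = [9070 × 0.27 / (4 × 5.67×10⁻⁸)]^(1/4) = (1.08×10¹⁰)^(1/4) = 322 K.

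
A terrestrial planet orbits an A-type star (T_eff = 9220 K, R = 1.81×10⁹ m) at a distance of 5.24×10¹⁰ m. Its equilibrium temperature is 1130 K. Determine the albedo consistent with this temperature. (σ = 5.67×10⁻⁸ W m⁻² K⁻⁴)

A ≈ 0.24

L = 4πR_⋆²σT_⋆⁴ = 4π(1.81×10⁹)² × 5.67×10⁻⁸ × (9220)⁴ = 1.69×10²⁸ W.
S = L/(4πd²) = 4.89×10⁵ W m⁻².
From T_eq⁴ = S(1−A)/(4σ): 1−A = 4σT_eq⁴/S.
1−A = 4 × 5.67×10⁻⁸ × (1130)⁴ / 4.89×10⁵ = 0.756.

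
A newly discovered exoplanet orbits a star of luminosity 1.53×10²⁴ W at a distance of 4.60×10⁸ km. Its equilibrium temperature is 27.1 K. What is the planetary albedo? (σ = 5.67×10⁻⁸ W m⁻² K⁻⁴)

A ≈ 0.79

d = 4.60×10⁸ km = 4.60×10¹¹ m.
Flux: S = L/(4πd²) = 1.53×10²⁴/(4π×(4.60×10¹¹)²) = 0.575 W m⁻².
From T_eq⁴ = S(1−A)/(4σ): 1−A = 4σT_eq⁴/S.
1−A = 4 × 5.67×10⁻⁸ × (27.1)⁴ / 0.575 = 0.213.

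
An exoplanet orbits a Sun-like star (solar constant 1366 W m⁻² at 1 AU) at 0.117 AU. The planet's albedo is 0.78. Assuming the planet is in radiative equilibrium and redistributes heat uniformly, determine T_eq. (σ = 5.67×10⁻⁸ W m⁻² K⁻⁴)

Flux at 0.117 AU: S = 1366/0.117² = 9.98×10⁴ W m⁻².
Energy balance: absorbed = emitted ⇒ πR²·S(1−A) = 4πR²·σT_eq⁴, so T_eq⁴ = S(1−A)/(4σ).
T_eq = [9.98×10⁴ × 0.22 / (4 × 5.67×10⁻⁸)]^(1/4) = (9.68×10¹⁰)^(1/4) = 558 K.

T_eq ≈ 558 K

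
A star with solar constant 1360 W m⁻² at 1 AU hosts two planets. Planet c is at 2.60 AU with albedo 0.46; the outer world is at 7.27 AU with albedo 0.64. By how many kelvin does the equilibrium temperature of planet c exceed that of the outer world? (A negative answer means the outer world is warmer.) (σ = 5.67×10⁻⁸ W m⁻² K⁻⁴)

T_eq = [S₀(1−A)/(4σd²)]^(1/4), so T ∝ (1−A)^(1/4) / √d.
T₁ = [1360×0.54/(4×5.67×10⁻⁸×2.60²)]^(1/4) = 147.94 K.
T₂ = [1360×0.36/(4×5.67×10⁻⁸×7.27²)]^(1/4) = 79.94 K.

ΔT ≈ 68.0 K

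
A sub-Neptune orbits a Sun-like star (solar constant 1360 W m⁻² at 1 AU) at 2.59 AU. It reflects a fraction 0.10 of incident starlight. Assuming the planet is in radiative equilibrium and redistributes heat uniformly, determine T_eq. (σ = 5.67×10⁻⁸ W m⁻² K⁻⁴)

T_eq ≈ 168 K

Flux at 2.59 AU: S = 1360/2.59² = 203 W m⁻².
Energy balance: absorbed = emitted ⇒ πR²·S(1−A) = 4πR²·σT_eq⁴, so T_eq⁴ = S(1−A)/(4σ).
T_eq = [203 × 0.90 / (4 × 5.67×10⁻⁸)]^(1/4) = (8.05×10⁸)^(1/4) = 168 K.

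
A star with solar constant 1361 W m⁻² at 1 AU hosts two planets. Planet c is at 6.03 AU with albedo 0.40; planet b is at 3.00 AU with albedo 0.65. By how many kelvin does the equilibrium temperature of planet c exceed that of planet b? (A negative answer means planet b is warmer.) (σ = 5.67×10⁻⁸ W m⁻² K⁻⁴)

T_eq = [S₀(1−A)/(4σd²)]^(1/4), so T ∝ (1−A)^(1/4) / √d.
T₁ = [1361×0.60/(4×5.67×10⁻⁸×6.03²)]^(1/4) = 99.75 K.
T₂ = [1361×0.35/(4×5.67×10⁻⁸×3.00²)]^(1/4) = 123.60 K.

ΔT ≈ -23.8 K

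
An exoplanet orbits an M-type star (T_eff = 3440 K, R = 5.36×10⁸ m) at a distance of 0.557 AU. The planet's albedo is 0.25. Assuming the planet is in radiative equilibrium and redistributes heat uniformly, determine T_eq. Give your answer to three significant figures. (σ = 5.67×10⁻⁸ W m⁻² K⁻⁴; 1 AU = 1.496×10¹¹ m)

d = 0.557 AU = 8.33×10¹⁰ m.
L = 4πR_⋆²σT_⋆⁴ = 4π(5.36×10⁸)² × 5.67×10⁻⁸ × (3440)⁴ = 2.87×10²⁵ W.
S = L/(4πd²) = 329 W m⁻².
Energy balance: absorbed = emitted ⇒ πR²·S(1−A) = 4πR²·σT_eq⁴, so T_eq⁴ = S(1−A)/(4σ).
T_eq = [329 × 0.75 / (4 × 5.67×10⁻⁸)]^(1/4) = (1.09×10⁹)^(1/4) = 182 K.

T_eq ≈ 182 K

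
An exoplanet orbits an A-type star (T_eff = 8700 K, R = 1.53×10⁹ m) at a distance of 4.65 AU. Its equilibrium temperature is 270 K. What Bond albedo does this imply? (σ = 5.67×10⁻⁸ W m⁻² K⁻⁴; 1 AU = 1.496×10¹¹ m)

d = 4.65 AU = 6.96×10¹¹ m.
L = 4πR_⋆²σT_⋆⁴ = 4π(1.53×10⁹)² × 5.67×10⁻⁸ × (8700)⁴ = 9.56×10²⁷ W.
S = L/(4πd²) = 1570 W m⁻².
From T_eq⁴ = S(1−A)/(4σ): 1−A = 4σT_eq⁴/S.
1−A = 4 × 5.67×10⁻⁸ × (270)⁴ / 1570 = 0.767.

A ≈ 0.23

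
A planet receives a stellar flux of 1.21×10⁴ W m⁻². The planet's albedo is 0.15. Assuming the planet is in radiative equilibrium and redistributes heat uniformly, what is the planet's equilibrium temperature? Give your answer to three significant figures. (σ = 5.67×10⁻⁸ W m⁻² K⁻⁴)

Energy balance: absorbed = emitted ⇒ πR²·S(1−A) = 4πR²·σT_eq⁴, so T_eq⁴ = S(1−A)/(4σ).
T_eq = [1.21×10⁴ × 0.85 / (4 × 5.67×10⁻⁸)]^(1/4) = (4.53×10¹⁰)^(1/4) = 461 K.

T_eq ≈ 461 K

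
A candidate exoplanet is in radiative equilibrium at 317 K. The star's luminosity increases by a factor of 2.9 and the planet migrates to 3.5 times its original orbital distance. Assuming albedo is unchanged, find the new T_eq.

T_eq ∝ L^(1/4) · d^(−1/2).
T′ = 317 × 2.9^(1/4) / 3.5^(1/2) = 221 K.

T_eq ≈ 221 K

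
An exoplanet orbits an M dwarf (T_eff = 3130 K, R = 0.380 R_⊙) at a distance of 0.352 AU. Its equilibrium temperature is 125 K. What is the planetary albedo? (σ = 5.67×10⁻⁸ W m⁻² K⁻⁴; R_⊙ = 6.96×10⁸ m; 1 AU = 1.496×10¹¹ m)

A ≈ 0.60

R_⋆ = 0.380 × 6.96×10⁸ = 2.64×10⁸ m.
d = 0.352 AU = 5.27×10¹⁰ m.
L = 4πR_⋆²σT_⋆⁴ = 4π(2.64×10⁸)² × 5.67×10⁻⁸ × (3130)⁴ = 4.78×10²⁴ W.
S = L/(4πd²) = 137 W m⁻².
From T_eq⁴ = S(1−A)/(4σ): 1−A = 4σT_eq⁴/S.
1−A = 4 × 5.67×10⁻⁸ × (125)⁴ / 137 = 0.403.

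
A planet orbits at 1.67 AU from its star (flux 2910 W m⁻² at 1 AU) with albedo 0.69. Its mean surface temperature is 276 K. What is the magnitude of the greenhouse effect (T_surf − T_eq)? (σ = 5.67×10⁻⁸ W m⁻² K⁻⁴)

ΔT ≈ 81.7 K

S = 2910/1.67² = 1043 W m⁻².
T_eq = [S(1−A)/(4σ)]^(1/4) = [1043×0.31/(4×5.67×10⁻⁸)]^(1/4) = 194.3 K.
ΔT = T_surf − T_eq = 276 − 194.3.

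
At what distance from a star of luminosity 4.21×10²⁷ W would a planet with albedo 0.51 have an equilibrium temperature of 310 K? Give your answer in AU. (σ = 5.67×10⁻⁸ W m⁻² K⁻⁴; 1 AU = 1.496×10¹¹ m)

From T_eq⁴ = L(1−A)/(16πσd²): d = √[L(1−A)/(16πσT_eq⁴)].
d = √[4.21×10²⁷ × 0.49 / (16π × 5.67×10⁻⁸ × (310)⁴)] = 2.80×10¹¹ m = 1.87 AU.

d ≈ 1.87 AU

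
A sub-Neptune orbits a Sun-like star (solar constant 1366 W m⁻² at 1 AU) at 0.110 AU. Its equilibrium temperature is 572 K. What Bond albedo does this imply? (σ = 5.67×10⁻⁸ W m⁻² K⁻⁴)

A ≈ 0.78

Flux at 0.110 AU: S = 1366/0.110² = 1.13×10⁵ W m⁻².
From T_eq⁴ = S(1−A)/(4σ): 1−A = 4σT_eq⁴/S.
1−A = 4 × 5.67×10⁻⁸ × (572)⁴ / 1.13×10⁵ = 0.215.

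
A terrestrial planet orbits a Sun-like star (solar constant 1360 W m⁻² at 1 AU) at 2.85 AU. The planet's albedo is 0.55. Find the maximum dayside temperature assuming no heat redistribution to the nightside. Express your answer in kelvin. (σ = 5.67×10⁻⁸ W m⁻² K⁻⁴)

T_ss ≈ 191 K

Flux at 2.85 AU: S = 1360/2.85² = 167 W m⁻².
With no redistribution each surface element balances locally: S(1−A) = σT⁴.
T = [167 × 0.45 / 5.67×10⁻⁸]^(1/4) = (1.33×10⁹)^(1/4) = 191 K.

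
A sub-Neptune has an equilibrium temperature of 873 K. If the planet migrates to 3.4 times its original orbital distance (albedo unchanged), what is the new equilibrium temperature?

T_eq ∝ L^(1/4) · d^(−1/2).
T′ = 873 / 3.4^(1/2) = 473 K.

T_eq ≈ 473 K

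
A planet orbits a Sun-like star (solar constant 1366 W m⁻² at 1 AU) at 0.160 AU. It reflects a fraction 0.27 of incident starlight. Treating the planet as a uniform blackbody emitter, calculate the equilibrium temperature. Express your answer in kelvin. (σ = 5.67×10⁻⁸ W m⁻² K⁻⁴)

Flux at 0.160 AU: S = 1366/0.160² = 5.34×10⁴ W m⁻².
Energy balance: absorbed = emitted ⇒ πR²·S(1−A) = 4πR²·σT_eq⁴, so T_eq⁴ = S(1−A)/(4σ).
T_eq = [5.34×10⁴ × 0.73 / (4 × 5.67×10⁻⁸)]^(1/4) = (1.72×10¹¹)^(1/4) = 644 K.

T_eq ≈ 644 K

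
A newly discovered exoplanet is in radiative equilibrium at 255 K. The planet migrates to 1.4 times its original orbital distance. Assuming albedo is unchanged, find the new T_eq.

T_eq ∝ L^(1/4) · d^(−1/2).
T′ = 255 / 1.4^(1/2) = 216 K.

T_eq ≈ 216 K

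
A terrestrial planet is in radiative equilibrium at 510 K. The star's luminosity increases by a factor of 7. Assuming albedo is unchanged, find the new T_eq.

T_eq ∝ L^(1/4) · d^(−1/2).
T′ = 510 × 7^(1/4) = 830 K.

T_eq ≈ 830 K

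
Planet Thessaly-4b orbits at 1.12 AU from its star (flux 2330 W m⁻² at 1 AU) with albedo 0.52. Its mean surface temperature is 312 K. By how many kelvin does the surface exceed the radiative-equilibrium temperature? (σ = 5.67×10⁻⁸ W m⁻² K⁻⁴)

ΔT ≈ 61.6 K

S = 2330/1.12² = 1857 W m⁻².
T_eq = [S(1−A)/(4σ)]^(1/4) = [1857×0.48/(4×5.67×10⁻⁸)]^(1/4) = 250.4 K.
ΔT = T_surf − T_eq = 312 − 250.4.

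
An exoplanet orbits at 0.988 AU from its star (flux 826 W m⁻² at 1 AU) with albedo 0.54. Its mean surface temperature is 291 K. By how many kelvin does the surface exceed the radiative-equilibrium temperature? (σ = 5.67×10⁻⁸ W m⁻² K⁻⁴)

S = 826/0.988² = 846.2 W m⁻².
T_eq = [S(1−A)/(4σ)]^(1/4) = [846.2×0.46/(4×5.67×10⁻⁸)]^(1/4) = 203.5 K.
ΔT = T_surf − T_eq = 291 − 203.5.

ΔT ≈ 87.5 K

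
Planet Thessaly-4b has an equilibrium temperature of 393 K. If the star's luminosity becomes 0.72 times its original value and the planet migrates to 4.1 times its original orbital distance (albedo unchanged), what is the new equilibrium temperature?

T_eq ∝ L^(1/4) · d^(−1/2).
T′ = 393 × 0.72^(1/4) / 4.1^(1/2) = 179 K.

T_eq ≈ 179 K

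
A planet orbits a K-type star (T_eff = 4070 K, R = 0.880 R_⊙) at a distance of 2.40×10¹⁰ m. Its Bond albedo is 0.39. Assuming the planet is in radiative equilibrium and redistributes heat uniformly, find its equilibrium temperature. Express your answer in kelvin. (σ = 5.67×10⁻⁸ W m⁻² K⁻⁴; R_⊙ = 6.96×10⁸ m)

T_eq ≈ 406 K

R_⋆ = 0.880 × 6.96×10⁸ = 6.12×10⁸ m.
L = 4πR_⋆²σT_⋆⁴ = 4π(6.12×10⁸)² × 5.67×10⁻⁸ × (4070)⁴ = 7.33×10²⁵ W.
S = L/(4πd²) = 1.01×10⁴ W m⁻².
Energy balance: absorbed = emitted ⇒ πR²·S(1−A) = 4πR²·σT_eq⁴, so T_eq⁴ = S(1−A)/(4σ).
T_eq = [1.01×10⁴ × 0.61 / (4 × 5.67×10⁻⁸)]^(1/4) = (2.73×10¹⁰)^(1/4) = 406 K.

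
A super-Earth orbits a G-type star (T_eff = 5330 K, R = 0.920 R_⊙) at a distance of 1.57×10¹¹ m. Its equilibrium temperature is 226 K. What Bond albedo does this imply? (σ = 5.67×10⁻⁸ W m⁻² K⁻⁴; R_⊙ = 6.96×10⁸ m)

R_⋆ = 0.920 × 6.96×10⁸ = 6.40×10⁸ m.
L = 4πR_⋆²σT_⋆⁴ = 4π(6.40×10⁸)² × 5.67×10⁻⁸ × (5330)⁴ = 2.36×10²⁶ W.
S = L/(4πd²) = 761 W m⁻².
From T_eq⁴ = S(1−A)/(4σ): 1−A = 4σT_eq⁴/S.
1−A = 4 × 5.67×10⁻⁸ × (226)⁴ / 761 = 0.777.

A ≈ 0.22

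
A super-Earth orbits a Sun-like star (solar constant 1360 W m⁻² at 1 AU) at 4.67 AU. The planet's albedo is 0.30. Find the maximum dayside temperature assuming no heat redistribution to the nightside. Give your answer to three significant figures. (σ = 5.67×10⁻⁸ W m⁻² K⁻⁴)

Flux at 4.67 AU: S = 1360/4.67² = 62.4 W m⁻².
With no redistribution each surface element balances locally: S(1−A) = σT⁴.
T = [62.4 × 0.70 / 5.67×10⁻⁸]^(1/4) = (7.70×10⁸)^(1/4) = 167 K.

T_ss ≈ 167 K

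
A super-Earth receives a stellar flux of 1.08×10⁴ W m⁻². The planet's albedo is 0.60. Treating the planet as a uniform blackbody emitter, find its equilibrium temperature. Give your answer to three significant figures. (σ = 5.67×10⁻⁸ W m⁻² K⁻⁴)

Energy balance: absorbed = emitted ⇒ πR²·S(1−A) = 4πR²·σT_eq⁴, so T_eq⁴ = S(1−A)/(4σ).
T_eq = [1.08×10⁴ × 0.40 / (4 × 5.67×10⁻⁸)]^(1/4) = (1.90×10¹⁰)^(1/4) = 372 K.

T_eq ≈ 372 K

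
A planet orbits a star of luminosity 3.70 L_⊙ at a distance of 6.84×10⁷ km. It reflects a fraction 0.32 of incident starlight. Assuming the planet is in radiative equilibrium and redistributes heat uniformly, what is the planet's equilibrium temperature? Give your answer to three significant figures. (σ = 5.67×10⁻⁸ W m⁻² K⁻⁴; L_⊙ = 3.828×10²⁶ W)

d = 6.84×10⁷ km = 6.84×10¹⁰ m.
L = 3.70 × 3.828×10²⁶ = 1.42×10²⁷ W.
Flux: S = L/(4πd²) = 1.42×10²⁷/(4π×(6.84×10¹⁰)²) = 2.41×10⁴ W m⁻².
Energy balance: absorbed = emitted ⇒ πR²·S(1−A) = 4πR²·σT_eq⁴, so T_eq⁴ = S(1−A)/(4σ).
T_eq = [2.41×10⁴ × 0.68 / (4 × 5.67×10⁻⁸)]^(1/4) = (7.22×10¹⁰)^(1/4) = 518 K.

T_eq ≈ 518 K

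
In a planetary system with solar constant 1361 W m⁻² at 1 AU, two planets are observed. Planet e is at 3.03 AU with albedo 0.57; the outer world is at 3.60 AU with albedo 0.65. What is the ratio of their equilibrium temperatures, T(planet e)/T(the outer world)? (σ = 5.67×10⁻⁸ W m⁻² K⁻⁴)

T₁/T₂ ≈ 1.148

T_eq = [S₀(1−A)/(4σd²)]^(1/4), so T ∝ (1−A)^(1/4) / √d.
T₁ = [1361×0.43/(4×5.67×10⁻⁸×3.03²)]^(1/4) = 129.48 K.
T₂ = [1361×0.35/(4×5.67×10⁻⁸×3.60²)]^(1/4) = 112.83 K.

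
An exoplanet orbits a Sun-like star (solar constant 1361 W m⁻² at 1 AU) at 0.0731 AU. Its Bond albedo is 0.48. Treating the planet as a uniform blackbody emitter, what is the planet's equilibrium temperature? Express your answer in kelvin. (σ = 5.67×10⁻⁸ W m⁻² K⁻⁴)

Flux at 0.0731 AU: S = 1361/0.0731² = 2.55×10⁵ W m⁻².
Energy balance: absorbed = emitted ⇒ πR²·S(1−A) = 4πR²·σT_eq⁴, so T_eq⁴ = S(1−A)/(4σ).
T_eq = [2.55×10⁵ × 0.52 / (4 × 5.67×10⁻⁸)]^(1/4) = (5.84×10¹¹)^(1/4) = 874 K.

T_eq ≈ 874 K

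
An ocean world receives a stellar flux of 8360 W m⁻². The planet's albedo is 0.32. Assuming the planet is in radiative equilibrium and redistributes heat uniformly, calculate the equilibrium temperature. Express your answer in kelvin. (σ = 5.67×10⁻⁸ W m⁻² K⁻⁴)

T_eq ≈ 398 K

Energy balance: absorbed = emitted ⇒ πR²·S(1−A) = 4πR²·σT_eq⁴, so T_eq⁴ = S(1−A)/(4σ).
T_eq = [8360 × 0.68 / (4 × 5.67×10⁻⁸)]^(1/4) = (2.51×10¹⁰)^(1/4) = 398 K.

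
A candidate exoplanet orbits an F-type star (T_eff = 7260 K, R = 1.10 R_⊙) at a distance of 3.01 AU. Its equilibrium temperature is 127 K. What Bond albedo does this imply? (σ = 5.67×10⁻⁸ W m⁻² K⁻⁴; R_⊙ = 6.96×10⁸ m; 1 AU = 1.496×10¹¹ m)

R_⋆ = 1.10 × 6.96×10⁸ = 7.66×10⁸ m.
d = 3.01 AU = 4.50×10¹¹ m.
L = 4πR_⋆²σT_⋆⁴ = 4π(7.66×10⁸)² × 5.67×10⁻⁸ × (7260)⁴ = 1.16×10²⁷ W.
S = L/(4πd²) = 455 W m⁻².
From T_eq⁴ = S(1−A)/(4σ): 1−A = 4σT_eq⁴/S.
1−A = 4 × 5.67×10⁻⁸ × (127)⁴ / 455 = 0.130.

A ≈ 0.87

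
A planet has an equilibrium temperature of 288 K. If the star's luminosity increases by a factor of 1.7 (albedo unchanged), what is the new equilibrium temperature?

T_eq ∝ L^(1/4) · d^(−1/2).
T′ = 288 × 1.7^(1/4) = 329 K.

T_eq ≈ 329 K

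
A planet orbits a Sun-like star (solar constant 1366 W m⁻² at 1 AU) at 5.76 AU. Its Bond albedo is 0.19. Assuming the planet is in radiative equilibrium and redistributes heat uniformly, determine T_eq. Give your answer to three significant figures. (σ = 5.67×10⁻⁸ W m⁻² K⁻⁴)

T_eq ≈ 110 K

Flux at 5.76 AU: S = 1366/5.76² = 41.2 W m⁻².
Energy balance: absorbed = emitted ⇒ πR²·S(1−A) = 4πR²·σT_eq⁴, so T_eq⁴ = S(1−A)/(4σ).
T_eq = [41.2 × 0.81 / (4 × 5.67×10⁻⁸)]^(1/4) = (1.47×10⁸)^(1/4) = 110 K.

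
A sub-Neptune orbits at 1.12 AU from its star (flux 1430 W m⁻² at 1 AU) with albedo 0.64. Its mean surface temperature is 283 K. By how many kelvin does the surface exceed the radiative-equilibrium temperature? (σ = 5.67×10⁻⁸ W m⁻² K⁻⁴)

ΔT ≈ 76.8 K

S = 1430/1.12² = 1140 W m⁻².
T_eq = [S(1−A)/(4σ)]^(1/4) = [1140×0.36/(4×5.67×10⁻⁸)]^(1/4) = 206.2 K.
ΔT = T_surf − T_eq = 283 − 206.2.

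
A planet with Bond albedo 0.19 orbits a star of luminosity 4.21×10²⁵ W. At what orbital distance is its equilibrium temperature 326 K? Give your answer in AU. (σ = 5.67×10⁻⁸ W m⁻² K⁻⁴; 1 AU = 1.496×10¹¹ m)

From T_eq⁴ = L(1−A)/(16πσd²): d = √[L(1−A)/(16πσT_eq⁴)].
d = √[4.21×10²⁵ × 0.81 / (16π × 5.67×10⁻⁸ × (326)⁴)] = 3.25×10¹⁰ m = 0.218 AU.

d ≈ 0.218 AU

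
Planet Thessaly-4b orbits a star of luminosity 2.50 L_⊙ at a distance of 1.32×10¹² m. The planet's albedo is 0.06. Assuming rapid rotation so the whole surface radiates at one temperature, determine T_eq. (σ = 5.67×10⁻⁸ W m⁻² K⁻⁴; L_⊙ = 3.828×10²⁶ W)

T_eq ≈ 116 K

L = 2.50 × 3.828×10²⁶ = 9.57×10²⁶ W.
Flux: S = L/(4πd²) = 9.57×10²⁶/(4π×(1.32×10¹²)²) = 43.7 W m⁻².
Energy balance: absorbed = emitted ⇒ πR²·S(1−A) = 4πR²·σT_eq⁴, so T_eq⁴ = S(1−A)/(4σ).
T_eq = [43.7 × 0.94 / (4 × 5.67×10⁻⁸)]^(1/4) = (1.81×10⁸)^(1/4) = 116 K.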